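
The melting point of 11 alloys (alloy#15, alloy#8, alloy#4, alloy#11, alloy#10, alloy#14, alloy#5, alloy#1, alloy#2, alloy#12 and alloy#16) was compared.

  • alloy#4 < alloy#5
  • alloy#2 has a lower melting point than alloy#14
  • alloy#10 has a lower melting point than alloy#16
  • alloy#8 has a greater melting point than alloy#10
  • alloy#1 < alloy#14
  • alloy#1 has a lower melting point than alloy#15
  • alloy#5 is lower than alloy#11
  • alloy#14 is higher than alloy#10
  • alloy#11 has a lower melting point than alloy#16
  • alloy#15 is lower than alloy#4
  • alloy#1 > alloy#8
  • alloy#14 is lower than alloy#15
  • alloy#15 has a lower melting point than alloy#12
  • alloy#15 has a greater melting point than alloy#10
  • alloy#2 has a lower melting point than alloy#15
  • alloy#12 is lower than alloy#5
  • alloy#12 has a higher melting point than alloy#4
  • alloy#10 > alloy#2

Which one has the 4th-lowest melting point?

The consecutive relations fix a unique order: alloy#2 < alloy#10 < alloy#8 < alloy#1 < alloy#14 < alloy#15 < alloy#4 < alloy#12 < alloy#5 < alloy#11 < alloy#16.
Counting 4 from the smallest end gives alloy#1.

alloy#1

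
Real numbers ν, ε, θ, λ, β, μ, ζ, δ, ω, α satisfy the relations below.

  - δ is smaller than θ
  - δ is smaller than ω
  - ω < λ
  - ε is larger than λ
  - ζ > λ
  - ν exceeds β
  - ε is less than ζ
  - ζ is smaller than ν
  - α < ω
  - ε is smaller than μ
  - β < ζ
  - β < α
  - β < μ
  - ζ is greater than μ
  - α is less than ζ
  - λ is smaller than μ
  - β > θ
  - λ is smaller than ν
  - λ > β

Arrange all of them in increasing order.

Each adjacent pair is fixed by a given relation: δ < θ; θ < β; β < α; α < ω; ω < λ; λ < ε; ε < μ; μ < ζ; ζ < ν. Chaining them end to end gives the full order.

δ < θ < β < α < ω < λ < ε < μ < ζ < ν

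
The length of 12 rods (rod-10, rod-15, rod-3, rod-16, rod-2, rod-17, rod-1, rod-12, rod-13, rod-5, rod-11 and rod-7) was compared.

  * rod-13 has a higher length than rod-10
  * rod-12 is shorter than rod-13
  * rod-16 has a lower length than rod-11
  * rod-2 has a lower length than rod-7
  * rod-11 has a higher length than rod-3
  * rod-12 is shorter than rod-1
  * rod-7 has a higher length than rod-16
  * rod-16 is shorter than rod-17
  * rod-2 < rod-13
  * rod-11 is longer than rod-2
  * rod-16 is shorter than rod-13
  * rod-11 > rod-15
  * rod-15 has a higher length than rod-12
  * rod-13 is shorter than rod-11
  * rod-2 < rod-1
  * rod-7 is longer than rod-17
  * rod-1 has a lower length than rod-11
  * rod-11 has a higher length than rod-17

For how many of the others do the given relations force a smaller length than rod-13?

4

From rod-13 the given relations immediately reach rod-16, rod-2, rod-12, rod-10.
No other element is forced below rod-13 by the given relations, so the count is 4.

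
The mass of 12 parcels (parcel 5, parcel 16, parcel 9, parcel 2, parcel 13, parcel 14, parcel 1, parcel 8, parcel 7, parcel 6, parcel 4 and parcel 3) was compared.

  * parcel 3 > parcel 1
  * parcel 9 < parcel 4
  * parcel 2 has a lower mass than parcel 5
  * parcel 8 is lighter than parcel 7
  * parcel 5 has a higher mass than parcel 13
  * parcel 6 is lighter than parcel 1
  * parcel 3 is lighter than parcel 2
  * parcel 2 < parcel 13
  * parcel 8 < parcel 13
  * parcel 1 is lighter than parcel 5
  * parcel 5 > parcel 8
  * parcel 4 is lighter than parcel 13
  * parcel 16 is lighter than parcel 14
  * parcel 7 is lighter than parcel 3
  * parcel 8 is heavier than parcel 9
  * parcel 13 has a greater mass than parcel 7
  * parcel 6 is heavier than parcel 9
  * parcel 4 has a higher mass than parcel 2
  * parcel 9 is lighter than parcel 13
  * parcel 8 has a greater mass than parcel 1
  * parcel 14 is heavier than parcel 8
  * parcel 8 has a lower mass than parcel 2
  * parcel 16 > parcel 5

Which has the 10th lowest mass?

The consecutive relations fix a unique order: parcel 9 < parcel 6 < parcel 1 < parcel 8 < parcel 7 < parcel 3 < parcel 2 < parcel 4 < parcel 13 < parcel 5 < parcel 16 < parcel 14.
Counting 10 from the smallest end gives parcel 5.

parcel 5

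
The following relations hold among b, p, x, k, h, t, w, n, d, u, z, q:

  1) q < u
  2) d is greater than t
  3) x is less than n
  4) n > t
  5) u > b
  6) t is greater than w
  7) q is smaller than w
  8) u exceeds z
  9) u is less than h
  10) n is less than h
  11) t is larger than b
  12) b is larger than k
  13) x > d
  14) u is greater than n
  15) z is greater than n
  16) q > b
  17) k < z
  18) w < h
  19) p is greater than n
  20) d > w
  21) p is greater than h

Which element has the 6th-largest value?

Piecing the relations together gives one ordering: k < b < q < w < t < d < x < n < z < u < h < p.
The 6th largest is x.

x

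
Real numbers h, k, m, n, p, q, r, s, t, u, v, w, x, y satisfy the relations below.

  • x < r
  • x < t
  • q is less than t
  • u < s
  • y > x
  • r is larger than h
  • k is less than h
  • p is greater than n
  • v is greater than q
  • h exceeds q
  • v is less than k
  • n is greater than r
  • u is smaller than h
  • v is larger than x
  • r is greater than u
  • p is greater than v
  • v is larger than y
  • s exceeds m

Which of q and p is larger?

p

Link the given pairs in sequence: q < v; v < k; k < h; h < r; r < n; n < p.
Together: q < v < k < h < r < n < p.
So q < p; p is the larger of the two.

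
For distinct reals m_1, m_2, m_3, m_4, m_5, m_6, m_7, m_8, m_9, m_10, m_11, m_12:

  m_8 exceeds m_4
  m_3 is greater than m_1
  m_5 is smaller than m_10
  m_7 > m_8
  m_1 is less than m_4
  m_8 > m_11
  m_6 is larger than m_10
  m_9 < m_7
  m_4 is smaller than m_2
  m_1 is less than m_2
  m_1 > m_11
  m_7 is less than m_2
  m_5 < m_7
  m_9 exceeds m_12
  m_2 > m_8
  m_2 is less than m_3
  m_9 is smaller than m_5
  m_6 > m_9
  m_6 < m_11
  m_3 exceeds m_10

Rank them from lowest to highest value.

The consecutive links are each given: m_12 < m_9; m_9 < m_5; m_5 < m_10; m_10 < m_6; m_6 < m_11; m_11 < m_1; m_1 < m_4; m_4 < m_8; m_8 < m_7; m_7 < m_2; m_2 < m_3.

m_12 < m_9 < m_5 < m_10 < m_6 < m_11 < m_1 < m_4 < m_8 < m_7 < m_2 < m_3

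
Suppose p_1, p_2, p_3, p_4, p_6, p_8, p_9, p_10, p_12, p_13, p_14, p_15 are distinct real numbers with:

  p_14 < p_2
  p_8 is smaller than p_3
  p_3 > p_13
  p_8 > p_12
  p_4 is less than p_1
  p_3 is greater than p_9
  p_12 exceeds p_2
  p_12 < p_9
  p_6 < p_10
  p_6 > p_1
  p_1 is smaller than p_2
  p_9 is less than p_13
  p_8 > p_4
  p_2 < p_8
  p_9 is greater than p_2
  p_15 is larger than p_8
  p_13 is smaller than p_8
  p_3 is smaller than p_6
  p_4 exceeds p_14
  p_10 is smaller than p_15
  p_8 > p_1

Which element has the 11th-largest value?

p_4

Chaining the given pairs: p_14 < p_4 < p_1 < p_2 < p_12 < p_9 < p_13 < p_8 < p_3 < p_6 < p_10 < p_15.
The 11th largest is p_4.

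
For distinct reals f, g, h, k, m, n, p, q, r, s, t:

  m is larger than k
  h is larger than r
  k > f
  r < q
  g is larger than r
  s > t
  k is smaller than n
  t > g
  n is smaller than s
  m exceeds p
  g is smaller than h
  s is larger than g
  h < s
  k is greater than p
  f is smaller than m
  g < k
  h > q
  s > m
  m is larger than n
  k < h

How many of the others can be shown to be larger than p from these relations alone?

From p the given relations immediately reach k, m.
From those, n, h, s — 5 in total.
No other element is forced above p by the given relations, so the count is 5.

5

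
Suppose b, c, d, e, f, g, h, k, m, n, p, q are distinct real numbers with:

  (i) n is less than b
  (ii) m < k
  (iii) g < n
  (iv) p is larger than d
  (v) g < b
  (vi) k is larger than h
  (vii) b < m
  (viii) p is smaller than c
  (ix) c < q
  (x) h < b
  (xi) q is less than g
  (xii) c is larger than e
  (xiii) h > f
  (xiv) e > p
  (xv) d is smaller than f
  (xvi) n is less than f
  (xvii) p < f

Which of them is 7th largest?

g

Chaining the given pairs: d < p < e < c < q < g < n < f < h < b < m < k.
The 7th largest is g.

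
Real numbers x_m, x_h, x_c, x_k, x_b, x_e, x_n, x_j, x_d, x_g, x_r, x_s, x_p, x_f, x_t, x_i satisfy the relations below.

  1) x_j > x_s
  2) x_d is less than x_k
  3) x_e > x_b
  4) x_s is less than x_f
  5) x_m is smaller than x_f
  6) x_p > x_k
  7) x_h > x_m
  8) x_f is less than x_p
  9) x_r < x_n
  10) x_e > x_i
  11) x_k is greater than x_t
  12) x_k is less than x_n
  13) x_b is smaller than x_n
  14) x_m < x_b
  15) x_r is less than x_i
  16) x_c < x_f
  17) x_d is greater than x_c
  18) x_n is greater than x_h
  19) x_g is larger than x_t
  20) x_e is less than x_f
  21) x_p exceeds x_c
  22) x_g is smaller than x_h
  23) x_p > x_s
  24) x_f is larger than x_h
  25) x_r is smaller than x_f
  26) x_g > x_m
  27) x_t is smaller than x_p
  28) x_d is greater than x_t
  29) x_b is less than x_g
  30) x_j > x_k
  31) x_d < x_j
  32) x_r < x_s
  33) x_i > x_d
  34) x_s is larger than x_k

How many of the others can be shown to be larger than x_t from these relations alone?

Directly above x_t: x_d, x_k, x_g, x_p.
One step further: x_i, x_s, x_h, x_n, x_j (9 so far).
One step further: x_e, x_f (11 so far).
No other element is forced above x_t by the given relations, so the count is 11.

11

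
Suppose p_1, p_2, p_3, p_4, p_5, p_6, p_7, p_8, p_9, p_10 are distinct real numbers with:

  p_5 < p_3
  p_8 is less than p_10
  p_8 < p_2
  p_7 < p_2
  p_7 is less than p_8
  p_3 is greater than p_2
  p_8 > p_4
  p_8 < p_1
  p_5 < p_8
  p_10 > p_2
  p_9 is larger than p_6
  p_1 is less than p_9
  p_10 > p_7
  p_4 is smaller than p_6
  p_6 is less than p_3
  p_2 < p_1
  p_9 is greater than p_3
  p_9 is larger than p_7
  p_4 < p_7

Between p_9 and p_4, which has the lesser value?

p_4

The relevant relations are p_4 < p_7; p_7 < p_8; p_8 < p_2; p_2 < p_3; p_3 < p_9.
Chaining these gives p_4 < p_7 < p_8 < p_2 < p_3 < p_9.
So p_4 < p_9; p_4 is the smaller of the two.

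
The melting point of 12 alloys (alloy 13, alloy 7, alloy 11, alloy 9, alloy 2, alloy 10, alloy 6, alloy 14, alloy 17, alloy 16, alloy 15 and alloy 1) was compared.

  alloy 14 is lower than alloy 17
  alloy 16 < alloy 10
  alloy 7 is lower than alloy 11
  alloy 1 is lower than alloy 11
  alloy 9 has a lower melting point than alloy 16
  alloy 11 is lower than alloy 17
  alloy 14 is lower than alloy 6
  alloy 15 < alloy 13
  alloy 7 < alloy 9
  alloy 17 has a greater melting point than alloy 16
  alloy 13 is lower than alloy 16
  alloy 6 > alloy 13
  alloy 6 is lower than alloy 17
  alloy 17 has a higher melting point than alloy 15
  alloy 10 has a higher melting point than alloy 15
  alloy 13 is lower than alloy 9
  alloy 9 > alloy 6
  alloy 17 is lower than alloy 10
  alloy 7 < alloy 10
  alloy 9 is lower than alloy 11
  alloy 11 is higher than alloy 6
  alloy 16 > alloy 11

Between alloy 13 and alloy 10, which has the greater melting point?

alloy 10

Link the given pairs in sequence: alloy 13 < alloy 6; alloy 6 < alloy 9; alloy 9 < alloy 11; alloy 11 < alloy 16; alloy 16 < alloy 17; alloy 17 < alloy 10.
Chaining these gives alloy 13 < alloy 6 < alloy 9 < alloy 11 < alloy 16 < alloy 17 < alloy 10.
So alloy 13 < alloy 10; alloy 10 is the higher of the two.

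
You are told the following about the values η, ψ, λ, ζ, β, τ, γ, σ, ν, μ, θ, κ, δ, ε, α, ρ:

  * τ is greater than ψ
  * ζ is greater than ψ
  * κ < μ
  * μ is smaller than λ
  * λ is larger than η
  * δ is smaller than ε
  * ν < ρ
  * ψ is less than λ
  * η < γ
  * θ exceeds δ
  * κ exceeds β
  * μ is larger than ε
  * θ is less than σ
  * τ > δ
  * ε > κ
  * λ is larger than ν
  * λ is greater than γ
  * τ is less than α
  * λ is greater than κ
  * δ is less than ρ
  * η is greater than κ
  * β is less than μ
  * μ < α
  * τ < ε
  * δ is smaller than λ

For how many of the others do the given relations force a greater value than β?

The elements the relations force above β are κ, ε, η, μ, α, γ, λ — no chain reaches any other.
That is 7.

7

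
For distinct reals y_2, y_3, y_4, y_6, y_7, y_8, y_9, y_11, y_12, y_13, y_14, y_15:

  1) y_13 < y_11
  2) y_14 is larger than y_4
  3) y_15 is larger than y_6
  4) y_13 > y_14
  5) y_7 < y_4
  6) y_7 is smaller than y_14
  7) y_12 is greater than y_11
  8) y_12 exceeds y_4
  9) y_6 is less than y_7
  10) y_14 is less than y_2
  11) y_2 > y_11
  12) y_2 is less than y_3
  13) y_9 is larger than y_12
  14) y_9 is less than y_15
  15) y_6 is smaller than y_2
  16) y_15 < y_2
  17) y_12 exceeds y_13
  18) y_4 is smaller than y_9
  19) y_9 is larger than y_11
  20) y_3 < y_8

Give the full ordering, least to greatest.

Nothing is placed below y_6, so it is least; from there y_6 < y_7; y_7 < y_4; y_4 < y_14; y_14 < y_13; y_13 < y_11; y_11 < y_12; y_12 < y_9; y_9 < y_15; y_15 < y_2; y_2 < y_3; y_3 < y_8, each given directly.

y_6 < y_7 < y_4 < y_14 < y_13 < y_11 < y_12 < y_9 < y_15 < y_2 < y_3 < y_8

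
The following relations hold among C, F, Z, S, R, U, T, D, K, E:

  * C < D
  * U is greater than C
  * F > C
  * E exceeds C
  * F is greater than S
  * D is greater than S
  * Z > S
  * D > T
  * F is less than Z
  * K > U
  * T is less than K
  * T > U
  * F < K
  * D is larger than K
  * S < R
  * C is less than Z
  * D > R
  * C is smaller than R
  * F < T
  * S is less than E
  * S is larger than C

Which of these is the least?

Chaining upward from C: directly above it, S, U, E, F, R, D, Z; then T, K.
That covers every other element, and nothing is given below C, so C is the least.

C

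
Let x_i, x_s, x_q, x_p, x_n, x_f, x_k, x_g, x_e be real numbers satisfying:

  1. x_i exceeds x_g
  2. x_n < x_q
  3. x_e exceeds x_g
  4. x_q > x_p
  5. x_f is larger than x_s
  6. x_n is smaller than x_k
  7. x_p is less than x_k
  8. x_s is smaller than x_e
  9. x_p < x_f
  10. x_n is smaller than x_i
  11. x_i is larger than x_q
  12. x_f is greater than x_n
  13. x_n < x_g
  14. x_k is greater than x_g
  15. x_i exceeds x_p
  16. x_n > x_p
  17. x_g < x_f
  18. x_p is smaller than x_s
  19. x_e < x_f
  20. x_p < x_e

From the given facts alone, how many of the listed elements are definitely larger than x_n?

From x_n the given relations immediately reach x_g, x_k, x_q, x_i, x_f.
From those, x_e — 6 in total.
No other element is forced above x_n by the given relations, so the count is 6.

6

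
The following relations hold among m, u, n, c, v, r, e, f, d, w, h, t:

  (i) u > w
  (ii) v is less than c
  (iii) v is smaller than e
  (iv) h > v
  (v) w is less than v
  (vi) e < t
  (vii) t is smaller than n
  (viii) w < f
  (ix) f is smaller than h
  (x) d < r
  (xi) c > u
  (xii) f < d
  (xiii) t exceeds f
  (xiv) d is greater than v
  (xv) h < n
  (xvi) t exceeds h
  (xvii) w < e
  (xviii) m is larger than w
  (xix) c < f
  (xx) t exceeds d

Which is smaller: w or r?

w

Chaining the given relations: w < u < c < f < d < r.
So w < r; w is the smaller of the two.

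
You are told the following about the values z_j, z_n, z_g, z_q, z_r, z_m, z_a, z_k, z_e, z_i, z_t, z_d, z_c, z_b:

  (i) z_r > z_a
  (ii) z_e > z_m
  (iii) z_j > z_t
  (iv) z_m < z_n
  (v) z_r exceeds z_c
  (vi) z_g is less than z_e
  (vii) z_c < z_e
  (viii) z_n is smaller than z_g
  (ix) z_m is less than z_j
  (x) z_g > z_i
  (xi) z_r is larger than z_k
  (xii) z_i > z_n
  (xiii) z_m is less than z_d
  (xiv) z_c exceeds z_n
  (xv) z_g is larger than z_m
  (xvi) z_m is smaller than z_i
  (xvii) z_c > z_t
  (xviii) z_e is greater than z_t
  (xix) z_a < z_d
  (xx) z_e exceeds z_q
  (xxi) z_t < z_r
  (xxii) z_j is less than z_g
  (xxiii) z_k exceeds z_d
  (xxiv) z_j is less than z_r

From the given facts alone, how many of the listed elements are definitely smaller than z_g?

Directly below z_g: z_m, z_j, z_n, z_i.
One step further: z_t (5 so far).
No other element is forced below z_g by the given relations, so the count is 5.

5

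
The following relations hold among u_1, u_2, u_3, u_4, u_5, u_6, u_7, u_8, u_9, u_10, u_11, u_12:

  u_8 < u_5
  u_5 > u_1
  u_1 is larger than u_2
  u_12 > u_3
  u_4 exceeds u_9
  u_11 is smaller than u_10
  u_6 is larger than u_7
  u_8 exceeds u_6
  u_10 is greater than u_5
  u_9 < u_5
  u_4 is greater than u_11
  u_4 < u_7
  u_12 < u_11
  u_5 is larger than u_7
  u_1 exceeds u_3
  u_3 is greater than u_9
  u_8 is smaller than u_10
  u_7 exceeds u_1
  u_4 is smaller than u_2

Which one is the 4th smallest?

Chaining the given pairs: u_9 < u_3 < u_12 < u_11 < u_4 < u_2 < u_1 < u_7 < u_6 < u_8 < u_5 < u_10.
Counting 4 from the smallest end gives u_11.

u_11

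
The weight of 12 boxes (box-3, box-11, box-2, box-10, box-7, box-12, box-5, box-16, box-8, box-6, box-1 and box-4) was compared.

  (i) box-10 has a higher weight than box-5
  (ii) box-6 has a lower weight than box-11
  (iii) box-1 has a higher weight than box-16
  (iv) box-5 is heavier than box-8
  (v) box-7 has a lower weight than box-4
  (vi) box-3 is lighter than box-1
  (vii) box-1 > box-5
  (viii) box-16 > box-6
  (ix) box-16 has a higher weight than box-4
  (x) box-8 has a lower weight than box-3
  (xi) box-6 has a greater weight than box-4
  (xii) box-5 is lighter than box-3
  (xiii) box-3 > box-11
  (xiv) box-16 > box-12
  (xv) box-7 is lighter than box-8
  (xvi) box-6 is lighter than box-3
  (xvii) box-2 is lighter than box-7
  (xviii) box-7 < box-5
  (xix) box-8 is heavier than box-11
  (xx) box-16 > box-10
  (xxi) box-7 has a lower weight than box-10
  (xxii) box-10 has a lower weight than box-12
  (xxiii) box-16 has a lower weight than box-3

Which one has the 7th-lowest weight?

Piecing the relations together gives one ordering: box-2 < box-7 < box-4 < box-6 < box-11 < box-8 < box-5 < box-10 < box-12 < box-16 < box-3 < box-1.
Counting 7 from the smallest end gives box-5.

box-5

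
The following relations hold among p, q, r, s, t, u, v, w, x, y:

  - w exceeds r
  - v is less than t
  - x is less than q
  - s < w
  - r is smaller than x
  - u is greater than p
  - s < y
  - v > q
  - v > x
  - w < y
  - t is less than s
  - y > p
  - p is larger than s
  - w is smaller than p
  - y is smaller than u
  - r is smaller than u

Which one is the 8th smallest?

Piecing the relations together gives one ordering: r < x < q < v < t < s < w < p < y < u.
Counting 8 from the smallest end gives p.

p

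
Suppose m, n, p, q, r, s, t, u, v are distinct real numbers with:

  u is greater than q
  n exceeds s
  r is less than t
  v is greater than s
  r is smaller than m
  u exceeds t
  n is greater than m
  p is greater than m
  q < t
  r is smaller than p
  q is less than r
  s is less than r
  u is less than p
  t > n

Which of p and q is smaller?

q < r and r < m give q < m.
Then m < n extends the chain to n.
Then n < t extends the chain to t.
With t < u: q < r < m < n < t < u.
Then u < p extends the chain to p.
So q < p; q is the smaller of the two.

q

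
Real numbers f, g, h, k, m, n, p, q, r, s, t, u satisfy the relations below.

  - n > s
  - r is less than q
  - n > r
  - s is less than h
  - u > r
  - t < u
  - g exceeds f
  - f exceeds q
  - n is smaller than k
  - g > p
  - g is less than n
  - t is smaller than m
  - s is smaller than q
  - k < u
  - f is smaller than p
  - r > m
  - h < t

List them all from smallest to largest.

Nothing is placed below s, so it is least; from there s < h; h < t; t < m; m < r; r < q; q < f; f < p; p < g; g < n; n < k; k < u, each given directly.

s < h < t < m < r < q < f < p < g < n < k < u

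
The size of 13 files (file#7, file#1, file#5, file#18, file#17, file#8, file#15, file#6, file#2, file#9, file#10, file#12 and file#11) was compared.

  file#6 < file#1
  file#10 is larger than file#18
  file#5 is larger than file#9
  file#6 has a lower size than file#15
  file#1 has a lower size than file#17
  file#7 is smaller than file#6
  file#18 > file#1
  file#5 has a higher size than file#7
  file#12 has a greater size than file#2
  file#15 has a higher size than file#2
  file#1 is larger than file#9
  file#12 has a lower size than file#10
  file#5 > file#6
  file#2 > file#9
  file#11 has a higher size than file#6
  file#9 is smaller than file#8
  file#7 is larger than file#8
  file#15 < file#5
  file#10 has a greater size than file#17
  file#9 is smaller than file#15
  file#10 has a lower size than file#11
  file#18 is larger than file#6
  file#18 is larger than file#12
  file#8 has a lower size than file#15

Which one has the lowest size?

Chaining upward from file#9: directly above it, file#8, file#2, file#15, file#1, file#5; then file#7, file#12, file#18, file#17; then file#6, file#10; then file#11.
That covers every other element, and nothing is given below file#9, so file#9 is the lowest size.

file#9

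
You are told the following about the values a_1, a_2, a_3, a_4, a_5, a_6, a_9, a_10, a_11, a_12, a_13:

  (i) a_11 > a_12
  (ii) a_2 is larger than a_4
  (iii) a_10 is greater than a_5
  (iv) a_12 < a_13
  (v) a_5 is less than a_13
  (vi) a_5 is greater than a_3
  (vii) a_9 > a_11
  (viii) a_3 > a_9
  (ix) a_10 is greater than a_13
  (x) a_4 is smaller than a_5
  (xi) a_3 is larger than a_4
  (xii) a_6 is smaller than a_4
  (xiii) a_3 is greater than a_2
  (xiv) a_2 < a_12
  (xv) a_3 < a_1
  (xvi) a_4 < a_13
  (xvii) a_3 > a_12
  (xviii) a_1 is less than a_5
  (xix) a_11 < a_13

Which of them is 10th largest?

a_4

Piecing the relations together gives one ordering: a_6 < a_4 < a_2 < a_12 < a_11 < a_9 < a_3 < a_1 < a_5 < a_13 < a_10.
Counting 10 from the largest end gives a_4.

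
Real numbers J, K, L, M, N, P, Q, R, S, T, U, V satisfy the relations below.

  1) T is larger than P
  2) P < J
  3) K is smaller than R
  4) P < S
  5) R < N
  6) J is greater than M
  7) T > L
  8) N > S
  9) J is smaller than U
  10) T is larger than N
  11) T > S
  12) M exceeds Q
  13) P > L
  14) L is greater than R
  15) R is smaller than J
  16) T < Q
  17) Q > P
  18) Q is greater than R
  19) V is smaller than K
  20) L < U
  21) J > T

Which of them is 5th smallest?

P

The consecutive relations fix a unique order: V < K < R < L < P < S < N < T < Q < M < J < U.
The 5th smallest is P.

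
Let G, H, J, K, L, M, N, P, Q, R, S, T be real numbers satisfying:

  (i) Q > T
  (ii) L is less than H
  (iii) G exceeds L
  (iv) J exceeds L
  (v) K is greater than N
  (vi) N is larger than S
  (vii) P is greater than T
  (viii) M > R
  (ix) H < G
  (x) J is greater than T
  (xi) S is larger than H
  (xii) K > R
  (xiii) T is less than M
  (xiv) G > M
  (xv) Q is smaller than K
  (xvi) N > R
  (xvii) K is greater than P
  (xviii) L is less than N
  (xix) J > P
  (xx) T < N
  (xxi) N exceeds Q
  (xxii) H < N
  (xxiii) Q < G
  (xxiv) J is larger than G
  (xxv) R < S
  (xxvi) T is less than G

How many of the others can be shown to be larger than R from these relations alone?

6

From R the given relations immediately reach M, S, N, K.
From those, G — 5 in total.
From those, J — 6 in total.
Nothing else is reachable above R; 6 in all.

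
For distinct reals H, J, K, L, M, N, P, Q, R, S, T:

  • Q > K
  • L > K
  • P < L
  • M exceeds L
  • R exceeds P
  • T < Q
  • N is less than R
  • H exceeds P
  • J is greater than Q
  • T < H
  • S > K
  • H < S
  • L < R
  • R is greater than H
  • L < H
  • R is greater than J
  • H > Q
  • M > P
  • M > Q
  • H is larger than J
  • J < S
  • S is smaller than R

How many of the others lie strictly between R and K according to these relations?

5

The relations place K below R. An element lies strictly between them when it is forced above K and also forced below R.
Above K: {Q, L, J, H, M, S}. Below R: {T, N, Q, P, L, J, H, S}.
Intersection: {Q, L, J, H, S} — 5.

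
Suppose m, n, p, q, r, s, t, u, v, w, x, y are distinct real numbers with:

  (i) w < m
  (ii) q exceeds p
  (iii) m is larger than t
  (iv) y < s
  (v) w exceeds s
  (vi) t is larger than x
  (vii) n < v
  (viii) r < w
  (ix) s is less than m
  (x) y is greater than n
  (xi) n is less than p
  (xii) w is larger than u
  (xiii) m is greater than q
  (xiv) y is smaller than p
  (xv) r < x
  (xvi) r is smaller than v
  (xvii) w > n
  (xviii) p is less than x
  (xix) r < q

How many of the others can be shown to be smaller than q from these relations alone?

4

Directly below q: p, r.
One step further: n, y (4 so far).
Nothing else is reachable below q; 4 in all.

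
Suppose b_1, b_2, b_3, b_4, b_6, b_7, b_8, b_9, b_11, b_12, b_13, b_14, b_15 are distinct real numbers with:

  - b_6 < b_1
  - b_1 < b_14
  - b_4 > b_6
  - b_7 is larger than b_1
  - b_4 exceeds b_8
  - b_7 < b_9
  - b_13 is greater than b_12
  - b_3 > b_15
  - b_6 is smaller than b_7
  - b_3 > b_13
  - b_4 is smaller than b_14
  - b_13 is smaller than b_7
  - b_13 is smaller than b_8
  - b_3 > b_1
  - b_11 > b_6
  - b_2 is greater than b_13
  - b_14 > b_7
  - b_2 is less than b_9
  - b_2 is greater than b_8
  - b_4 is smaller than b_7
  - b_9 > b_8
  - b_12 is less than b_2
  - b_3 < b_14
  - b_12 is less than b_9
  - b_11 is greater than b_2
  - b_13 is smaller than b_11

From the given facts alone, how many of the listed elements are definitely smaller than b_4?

4

From b_4 the given relations immediately reach b_6, b_8.
From those, b_13 — 3 in total.
From those, b_12 — 4 in total.
No other element is forced below b_4 by the given relations, so the count is 4.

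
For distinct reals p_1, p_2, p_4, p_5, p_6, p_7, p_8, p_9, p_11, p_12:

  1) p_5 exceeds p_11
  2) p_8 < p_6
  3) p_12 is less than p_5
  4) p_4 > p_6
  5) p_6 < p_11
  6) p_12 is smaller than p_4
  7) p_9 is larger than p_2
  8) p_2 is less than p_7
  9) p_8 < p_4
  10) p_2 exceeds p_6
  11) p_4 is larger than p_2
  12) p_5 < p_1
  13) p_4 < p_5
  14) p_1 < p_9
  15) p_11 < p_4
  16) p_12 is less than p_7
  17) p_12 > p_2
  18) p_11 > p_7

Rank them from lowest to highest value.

p_8 < p_6 < p_2 < p_12 < p_7 < p_11 < p_4 < p_5 < p_1 < p_9

Nothing is placed below p_8, so it is least; from there p_8 < p_6; p_6 < p_2; p_2 < p_12; p_12 < p_7; p_7 < p_11; p_11 < p_4; p_4 < p_5; p_5 < p_1; p_1 < p_9, each given directly.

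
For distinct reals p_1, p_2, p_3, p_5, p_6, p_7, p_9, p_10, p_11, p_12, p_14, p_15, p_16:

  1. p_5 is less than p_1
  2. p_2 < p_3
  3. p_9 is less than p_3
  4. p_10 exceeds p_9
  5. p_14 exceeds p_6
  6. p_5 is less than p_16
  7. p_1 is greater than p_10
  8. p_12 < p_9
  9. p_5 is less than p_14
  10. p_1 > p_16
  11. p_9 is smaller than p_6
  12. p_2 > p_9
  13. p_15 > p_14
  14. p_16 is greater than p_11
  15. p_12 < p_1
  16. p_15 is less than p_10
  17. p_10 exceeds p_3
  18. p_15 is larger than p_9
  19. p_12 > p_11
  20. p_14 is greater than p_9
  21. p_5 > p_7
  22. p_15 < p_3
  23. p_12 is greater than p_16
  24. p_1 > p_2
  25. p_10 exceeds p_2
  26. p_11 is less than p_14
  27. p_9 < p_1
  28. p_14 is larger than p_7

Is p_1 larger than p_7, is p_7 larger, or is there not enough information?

p_1

p_7 < p_5 < p_16 < p_12 < p_9 < p_6 < p_14 < p_15 < p_3 < p_10 < p_1, by transitivity through p_5, p_16, p_12, p_9, p_6, p_14, p_15, p_3, p_10.
So p_1 is larger.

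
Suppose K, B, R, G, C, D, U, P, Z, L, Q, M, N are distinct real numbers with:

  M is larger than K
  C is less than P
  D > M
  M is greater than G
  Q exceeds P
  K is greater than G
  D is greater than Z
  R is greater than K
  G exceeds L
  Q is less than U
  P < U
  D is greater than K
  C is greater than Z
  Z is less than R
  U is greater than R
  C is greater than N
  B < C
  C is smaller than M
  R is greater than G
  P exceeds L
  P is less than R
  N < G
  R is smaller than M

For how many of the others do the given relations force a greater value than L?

The elements the relations force above L are G, P, K, Q, R, M, D, U — no chain reaches any other.
That is 8.

8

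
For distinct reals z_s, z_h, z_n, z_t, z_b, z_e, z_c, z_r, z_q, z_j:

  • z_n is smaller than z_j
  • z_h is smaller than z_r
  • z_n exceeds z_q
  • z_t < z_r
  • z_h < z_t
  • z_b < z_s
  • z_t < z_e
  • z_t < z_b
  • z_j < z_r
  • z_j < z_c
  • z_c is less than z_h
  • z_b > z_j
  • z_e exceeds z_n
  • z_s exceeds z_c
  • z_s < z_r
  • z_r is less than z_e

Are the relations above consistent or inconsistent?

Every relation is compatible with z_q < z_n < z_j < z_c < z_h < z_t < z_b < z_s < z_r < z_e; the set is consistent.

consistent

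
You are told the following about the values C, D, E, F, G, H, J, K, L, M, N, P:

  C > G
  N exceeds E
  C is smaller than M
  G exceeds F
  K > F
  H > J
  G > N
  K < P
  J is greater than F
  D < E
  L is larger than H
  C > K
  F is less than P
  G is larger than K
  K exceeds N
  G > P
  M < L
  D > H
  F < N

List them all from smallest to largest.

The consecutive links are each given: F < J; J < H; H < D; D < E; E < N; N < K; K < P; P < G; G < C; C < M; M < L.

F < J < H < D < E < N < K < P < G < C < M < L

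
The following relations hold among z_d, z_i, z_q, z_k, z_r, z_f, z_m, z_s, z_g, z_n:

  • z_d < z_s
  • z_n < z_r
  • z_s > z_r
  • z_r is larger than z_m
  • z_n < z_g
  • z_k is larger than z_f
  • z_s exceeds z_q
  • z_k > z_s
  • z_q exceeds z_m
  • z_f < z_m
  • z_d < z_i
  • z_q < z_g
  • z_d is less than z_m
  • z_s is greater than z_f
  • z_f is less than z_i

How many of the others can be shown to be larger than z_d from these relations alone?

7

Directly above z_d: z_i, z_m, z_s.
One step further: z_r, z_q, z_k (6 so far).
One step further: z_g (7 so far).
Nothing else is reachable above z_d; 7 in all.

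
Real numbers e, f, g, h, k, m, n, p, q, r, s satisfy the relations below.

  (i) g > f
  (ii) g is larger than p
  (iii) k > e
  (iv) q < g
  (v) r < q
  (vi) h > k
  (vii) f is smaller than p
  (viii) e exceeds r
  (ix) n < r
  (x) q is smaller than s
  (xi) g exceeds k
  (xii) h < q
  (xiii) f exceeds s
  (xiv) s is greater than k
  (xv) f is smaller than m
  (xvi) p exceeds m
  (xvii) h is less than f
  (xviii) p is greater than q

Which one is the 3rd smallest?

The consecutive relations fix a unique order: n < r < e < k < h < q < s < f < m < p < g.
The 3rd smallest is e.

e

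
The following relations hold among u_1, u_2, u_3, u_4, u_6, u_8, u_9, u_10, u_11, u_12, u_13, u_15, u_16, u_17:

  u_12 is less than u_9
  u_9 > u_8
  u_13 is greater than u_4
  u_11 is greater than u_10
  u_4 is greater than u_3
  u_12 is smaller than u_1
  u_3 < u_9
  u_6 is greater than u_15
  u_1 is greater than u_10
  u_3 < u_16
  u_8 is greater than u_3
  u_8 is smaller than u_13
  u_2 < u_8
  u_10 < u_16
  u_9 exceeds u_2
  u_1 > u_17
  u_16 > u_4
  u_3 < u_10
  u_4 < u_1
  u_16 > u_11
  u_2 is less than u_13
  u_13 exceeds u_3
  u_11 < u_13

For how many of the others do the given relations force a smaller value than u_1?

5

The elements the relations force below u_1 are u_3, u_10, u_4, u_12, u_17 — no chain reaches any other.
That is 5.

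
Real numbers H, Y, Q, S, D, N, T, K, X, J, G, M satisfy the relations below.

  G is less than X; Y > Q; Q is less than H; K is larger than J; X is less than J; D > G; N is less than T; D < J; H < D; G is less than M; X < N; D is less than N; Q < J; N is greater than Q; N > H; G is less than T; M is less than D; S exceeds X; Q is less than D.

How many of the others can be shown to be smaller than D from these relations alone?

4

From D the given relations immediately reach Q, H, G, M.
No other element is forced below D by the given relations, so the count is 4.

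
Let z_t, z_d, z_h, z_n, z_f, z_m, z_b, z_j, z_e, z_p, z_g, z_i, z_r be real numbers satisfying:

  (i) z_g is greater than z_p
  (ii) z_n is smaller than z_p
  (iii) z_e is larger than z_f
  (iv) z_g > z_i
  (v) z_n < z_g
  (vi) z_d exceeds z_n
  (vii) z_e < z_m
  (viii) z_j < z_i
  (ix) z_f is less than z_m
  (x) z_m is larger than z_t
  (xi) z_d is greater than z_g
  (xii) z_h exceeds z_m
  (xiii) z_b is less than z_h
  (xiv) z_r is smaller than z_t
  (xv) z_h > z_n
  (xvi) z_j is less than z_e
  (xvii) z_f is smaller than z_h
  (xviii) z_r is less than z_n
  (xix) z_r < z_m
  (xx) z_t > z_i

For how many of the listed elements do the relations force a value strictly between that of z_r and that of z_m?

The relations place z_r below z_m. An element lies strictly between them when it is forced above z_r and also forced below z_m.
Above z_r: {z_n, z_p, z_g, z_d, z_t, z_h}. Below z_m: {z_j, z_i, z_f, z_e, z_t}.
Intersection: {z_t} — 1.

1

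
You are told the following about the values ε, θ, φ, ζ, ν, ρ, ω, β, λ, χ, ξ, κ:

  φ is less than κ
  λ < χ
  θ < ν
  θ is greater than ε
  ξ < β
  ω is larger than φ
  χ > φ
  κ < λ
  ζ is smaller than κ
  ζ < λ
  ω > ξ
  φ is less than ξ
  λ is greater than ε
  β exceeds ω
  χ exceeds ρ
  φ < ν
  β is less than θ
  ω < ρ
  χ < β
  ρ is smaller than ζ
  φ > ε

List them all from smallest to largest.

Each adjacent pair is fixed by a given relation: ε < φ; φ < ξ; ξ < ω; ω < ρ; ρ < ζ; ζ < κ; κ < λ; λ < χ; χ < β; β < θ; θ < ν. Chaining them end to end gives the full order.

ε < φ < ξ < ω < ρ < ζ < κ < λ < χ < β < θ < ν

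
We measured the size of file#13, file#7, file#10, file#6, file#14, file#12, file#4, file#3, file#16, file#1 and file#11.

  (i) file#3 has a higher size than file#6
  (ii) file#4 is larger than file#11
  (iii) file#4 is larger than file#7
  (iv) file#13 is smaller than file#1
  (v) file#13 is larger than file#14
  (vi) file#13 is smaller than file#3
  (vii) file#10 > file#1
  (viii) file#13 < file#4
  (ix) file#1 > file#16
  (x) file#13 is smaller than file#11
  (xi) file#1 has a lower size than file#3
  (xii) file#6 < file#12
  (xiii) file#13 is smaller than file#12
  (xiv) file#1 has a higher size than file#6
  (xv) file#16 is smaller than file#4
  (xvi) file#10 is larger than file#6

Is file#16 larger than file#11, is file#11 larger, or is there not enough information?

Following every chain through file#16: above file#16 we get file#1, file#3, file#10, file#4.
file#11 is not reached, and no chain runs the other way from file#11 to file#16.
So the given relations leave the order of file#16 and file#11 undetermined.

undetermined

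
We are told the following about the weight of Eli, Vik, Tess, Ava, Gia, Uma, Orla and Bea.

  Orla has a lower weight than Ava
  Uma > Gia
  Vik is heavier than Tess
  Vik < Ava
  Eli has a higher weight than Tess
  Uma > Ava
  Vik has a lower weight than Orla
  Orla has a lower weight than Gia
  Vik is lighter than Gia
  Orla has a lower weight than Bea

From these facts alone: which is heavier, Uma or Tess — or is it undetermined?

The relevant relations are Tess < Vik; Vik < Orla; Orla < Gia; Gia < Uma.
Together: Tess < Vik < Orla < Gia < Uma.
So Uma is heavier.

Uma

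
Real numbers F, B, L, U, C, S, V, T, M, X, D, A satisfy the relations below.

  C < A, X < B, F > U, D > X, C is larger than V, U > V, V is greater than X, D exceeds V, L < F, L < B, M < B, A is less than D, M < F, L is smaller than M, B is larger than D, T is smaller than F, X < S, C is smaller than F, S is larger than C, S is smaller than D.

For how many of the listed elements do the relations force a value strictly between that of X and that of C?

The relations place X below C. An element lies strictly between them when it is forced above X and also forced below C.
Above X: {V, U, S, A, D, F, B}. Below C: {V}.
Intersection: {V} — 1.

1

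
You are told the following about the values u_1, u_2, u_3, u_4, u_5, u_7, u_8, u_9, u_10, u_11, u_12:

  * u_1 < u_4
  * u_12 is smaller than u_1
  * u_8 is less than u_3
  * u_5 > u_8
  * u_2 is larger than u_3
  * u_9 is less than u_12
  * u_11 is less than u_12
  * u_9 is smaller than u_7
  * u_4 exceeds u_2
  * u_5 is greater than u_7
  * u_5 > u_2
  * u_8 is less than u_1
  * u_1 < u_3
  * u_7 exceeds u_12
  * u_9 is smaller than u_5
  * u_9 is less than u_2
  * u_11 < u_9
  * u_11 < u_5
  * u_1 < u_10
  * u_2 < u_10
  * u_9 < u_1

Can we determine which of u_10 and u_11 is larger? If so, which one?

u_11 < u_9 and u_9 < u_12 give u_11 < u_12.
With u_12 < u_1: u_11 < u_9 < u_12 < u_1.
With u_1 < u_3: u_11 < u_9 < u_12 < u_1 < u_3.
With u_3 < u_2: u_11 < u_9 < u_12 < u_1 < u_3 < u_2.
With u_2 < u_10: u_11 < u_9 < u_12 < u_1 < u_3 < u_2 < u_10.
So u_10 is larger.

u_10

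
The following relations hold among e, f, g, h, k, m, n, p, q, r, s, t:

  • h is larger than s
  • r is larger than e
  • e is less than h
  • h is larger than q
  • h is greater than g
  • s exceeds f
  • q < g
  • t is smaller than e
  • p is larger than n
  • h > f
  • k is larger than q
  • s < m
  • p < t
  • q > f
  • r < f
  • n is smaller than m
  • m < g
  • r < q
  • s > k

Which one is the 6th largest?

Chaining the given pairs: n < p < t < e < r < f < q < k < s < m < g < h.
Counting 6 from the largest end gives q.

q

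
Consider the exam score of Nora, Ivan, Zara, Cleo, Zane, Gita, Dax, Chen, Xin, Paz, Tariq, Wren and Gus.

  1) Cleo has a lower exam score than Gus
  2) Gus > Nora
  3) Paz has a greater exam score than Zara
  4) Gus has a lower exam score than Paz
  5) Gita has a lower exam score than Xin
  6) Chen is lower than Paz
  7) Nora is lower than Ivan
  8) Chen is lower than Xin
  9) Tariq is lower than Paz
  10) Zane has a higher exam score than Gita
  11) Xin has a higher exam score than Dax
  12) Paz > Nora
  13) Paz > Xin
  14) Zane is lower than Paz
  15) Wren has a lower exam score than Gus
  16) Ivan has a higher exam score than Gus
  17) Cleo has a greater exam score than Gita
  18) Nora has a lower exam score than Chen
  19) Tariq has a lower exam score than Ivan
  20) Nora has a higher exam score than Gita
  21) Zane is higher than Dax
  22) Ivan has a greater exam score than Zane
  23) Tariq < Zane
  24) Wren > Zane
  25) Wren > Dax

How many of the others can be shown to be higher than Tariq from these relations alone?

From Tariq the given relations immediately reach Zane, Ivan, Paz.
From those, Wren — 4 in total.
From those, Gus — 5 in total.
No other element is forced above Tariq by the given relations, so the count is 5.

5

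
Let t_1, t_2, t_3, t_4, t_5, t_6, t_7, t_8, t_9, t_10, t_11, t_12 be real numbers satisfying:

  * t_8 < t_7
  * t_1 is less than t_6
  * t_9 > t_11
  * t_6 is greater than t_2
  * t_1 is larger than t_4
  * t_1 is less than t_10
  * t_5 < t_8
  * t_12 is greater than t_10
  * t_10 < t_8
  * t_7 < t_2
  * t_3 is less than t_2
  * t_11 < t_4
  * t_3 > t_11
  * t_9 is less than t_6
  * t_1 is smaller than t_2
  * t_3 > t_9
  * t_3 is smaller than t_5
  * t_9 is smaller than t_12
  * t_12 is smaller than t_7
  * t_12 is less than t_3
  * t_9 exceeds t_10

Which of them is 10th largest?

t_1

The consecutive relations fix a unique order: t_11 < t_4 < t_1 < t_10 < t_9 < t_12 < t_3 < t_5 < t_8 < t_7 < t_2 < t_6.
Counting 10 from the largest end gives t_1.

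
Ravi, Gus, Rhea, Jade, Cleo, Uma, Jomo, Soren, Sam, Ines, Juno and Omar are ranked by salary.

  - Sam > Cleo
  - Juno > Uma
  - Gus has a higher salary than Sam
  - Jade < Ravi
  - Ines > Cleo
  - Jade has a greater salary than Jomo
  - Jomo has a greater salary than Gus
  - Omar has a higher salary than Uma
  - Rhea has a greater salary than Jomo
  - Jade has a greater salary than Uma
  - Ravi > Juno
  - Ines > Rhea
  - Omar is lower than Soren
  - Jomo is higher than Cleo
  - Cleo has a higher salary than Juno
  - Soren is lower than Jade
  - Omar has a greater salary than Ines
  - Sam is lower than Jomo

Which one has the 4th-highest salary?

The consecutive relations fix a unique order: Uma < Juno < Cleo < Sam < Gus < Jomo < Rhea < Ines < Omar < Soren < Jade < Ravi.
The 4th largest is Omar.

Omar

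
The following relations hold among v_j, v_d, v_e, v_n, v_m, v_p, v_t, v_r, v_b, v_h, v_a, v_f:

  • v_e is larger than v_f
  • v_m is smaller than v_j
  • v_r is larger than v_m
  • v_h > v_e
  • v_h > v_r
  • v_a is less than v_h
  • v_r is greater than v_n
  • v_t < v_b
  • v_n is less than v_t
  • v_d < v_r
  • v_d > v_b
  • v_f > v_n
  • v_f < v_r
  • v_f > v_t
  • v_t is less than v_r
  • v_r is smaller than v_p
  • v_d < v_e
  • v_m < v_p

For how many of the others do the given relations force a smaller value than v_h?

9

Directly below v_h: v_e, v_r, v_a.
One step further: v_n, v_t, v_f, v_m, v_d (8 so far).
One step further: v_b (9 so far).
No other element is forced below v_h by the given relations, so the count is 9.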